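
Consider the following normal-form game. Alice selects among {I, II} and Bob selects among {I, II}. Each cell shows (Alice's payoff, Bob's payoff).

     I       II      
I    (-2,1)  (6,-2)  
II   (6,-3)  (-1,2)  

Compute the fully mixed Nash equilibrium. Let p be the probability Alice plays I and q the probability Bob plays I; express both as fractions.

In a mixed NE each player is indifferent between their pure strategies, so the opponent's mix sets the indifference.
Bob indifferent between I and II: p·1 + (1−p)·(-3) = p·(-2) + (1−p)·2 ⟹ (-3) + 4p = 2 + (-4)p ⟹ p = 5/8.
Alice indifferent between I and II: q·(-2) + (1−q)·6 = q·6 + (1−q)·(-1) ⟹ 6 + (-8)q = (-1) + 7q ⟹ q = 7/15.

p = 5/8, q = 7/15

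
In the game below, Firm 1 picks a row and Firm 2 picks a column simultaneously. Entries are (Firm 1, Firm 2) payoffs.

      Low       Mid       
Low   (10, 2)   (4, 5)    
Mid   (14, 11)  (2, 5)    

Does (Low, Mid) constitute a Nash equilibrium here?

Holding Firm 2 at Mid: Firm 1 gets 4 from Low, versus 2 from Mid. No profitable deviation for Firm 1.
Holding Firm 1 at Low: Firm 2 gets 5 from Mid, versus 2 from Low. No profitable deviation for Firm 2 either.

Yes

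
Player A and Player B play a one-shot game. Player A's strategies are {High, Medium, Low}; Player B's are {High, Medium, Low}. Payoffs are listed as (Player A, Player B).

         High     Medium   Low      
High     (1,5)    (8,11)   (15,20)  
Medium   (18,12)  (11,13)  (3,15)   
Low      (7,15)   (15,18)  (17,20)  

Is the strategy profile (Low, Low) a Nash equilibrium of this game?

Yes

Holding Player B at Low: Player A gets 17 from Low, versus 15 from High, 3 from Medium. No profitable deviation for Player A.
Holding Player A at Low: Player B gets 20 from Low, versus 15 from High, 18 from Medium. No profitable deviation for Player B either.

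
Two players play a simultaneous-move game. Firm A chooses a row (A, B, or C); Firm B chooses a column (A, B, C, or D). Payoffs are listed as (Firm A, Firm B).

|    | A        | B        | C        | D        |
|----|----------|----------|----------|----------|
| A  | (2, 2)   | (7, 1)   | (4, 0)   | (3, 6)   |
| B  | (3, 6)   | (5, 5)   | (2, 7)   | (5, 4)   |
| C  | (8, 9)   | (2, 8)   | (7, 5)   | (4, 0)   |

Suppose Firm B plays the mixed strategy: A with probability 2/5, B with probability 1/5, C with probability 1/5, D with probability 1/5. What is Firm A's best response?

C

Firm A's best reply maximizes expected payoff against the mix.
A: (2/5)·2 + (1/5)·7 + (1/5)·4 + (1/5)·3 = 18/5
B: (2/5)·3 + (1/5)·5 + (1/5)·2 + (1/5)·5 = 18/5
C: (2/5)·8 + (1/5)·2 + (1/5)·7 + (1/5)·4 = 29/5
Highest expected payoff is 29/5, from C.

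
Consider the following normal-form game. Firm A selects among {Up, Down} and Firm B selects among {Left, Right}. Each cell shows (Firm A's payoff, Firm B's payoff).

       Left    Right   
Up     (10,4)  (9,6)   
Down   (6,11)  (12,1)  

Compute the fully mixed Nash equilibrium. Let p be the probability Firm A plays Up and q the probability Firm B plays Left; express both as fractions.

p = 5/6, q = 3/7

Each player's mixing probability is pinned down by making the *other* player indifferent.
Firm B indifferent between Left and Right: p·4 + (1−p)·11 = p·6 + (1−p)·1 ⟹ 11 + (-7)p = 1 + 5p ⟹ p = 5/6.
Firm A indifferent between Up and Down: q·10 + (1−q)·9 = q·6 + (1−q)·12 ⟹ 9 + 1q = 12 + (-6)q ⟹ q = 3/7.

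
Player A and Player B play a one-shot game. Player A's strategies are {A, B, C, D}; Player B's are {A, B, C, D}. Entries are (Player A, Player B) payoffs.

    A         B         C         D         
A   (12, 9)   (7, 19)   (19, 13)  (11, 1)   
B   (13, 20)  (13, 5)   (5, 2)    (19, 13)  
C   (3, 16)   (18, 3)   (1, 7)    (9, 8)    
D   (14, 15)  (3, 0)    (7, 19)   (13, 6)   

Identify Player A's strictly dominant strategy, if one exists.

A strategy is strictly dominant if it gives Player A a strictly higher payoff than every other strategy, against every choice by the opponent.
A is not dominant: against A, B gives 13 > 12.
B is not dominant: against A, D gives 14 > 13.
C is not dominant: against A, A gives 12 > 3.
D is not dominant: against B, A gives 7 > 3.
No single strategy is best against every opponent action.

No strictly dominant strategy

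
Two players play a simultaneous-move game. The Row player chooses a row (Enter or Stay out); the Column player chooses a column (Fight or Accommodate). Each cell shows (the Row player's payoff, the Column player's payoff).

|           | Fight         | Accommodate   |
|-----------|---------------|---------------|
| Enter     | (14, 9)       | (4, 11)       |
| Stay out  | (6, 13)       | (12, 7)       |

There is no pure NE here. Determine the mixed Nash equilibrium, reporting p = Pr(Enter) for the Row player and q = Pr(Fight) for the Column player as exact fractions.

In a mixed NE each player is indifferent between their pure strategies, so the opponent's mix sets the indifference.
The Column player indifferent between Fight and Accommodate: p·9 + (1−p)·13 = p·11 + (1−p)·7 ⟹ 13 + (-4)p = 7 + 4p ⟹ p = 3/4.
The Row player indifferent between Enter and Stay out: q·14 + (1−q)·4 = q·6 + (1−q)·12 ⟹ 4 + 10q = 12 + (-6)q ⟹ q = 1/2.

p = 3/4, q = 1/2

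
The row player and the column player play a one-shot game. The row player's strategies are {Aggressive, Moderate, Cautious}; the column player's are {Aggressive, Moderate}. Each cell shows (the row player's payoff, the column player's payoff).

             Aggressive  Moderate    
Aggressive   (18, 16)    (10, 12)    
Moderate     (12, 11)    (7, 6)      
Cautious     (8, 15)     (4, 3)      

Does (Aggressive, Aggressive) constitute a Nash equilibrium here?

Holding the column player at Aggressive: the row player gets 18 from Aggressive, versus 12 from Moderate, 8 from Cautious. No profitable deviation for the row player.
Holding the row player at Aggressive: the column player gets 16 from Aggressive, versus 12 from Moderate. No profitable deviation for the column player either.

Yes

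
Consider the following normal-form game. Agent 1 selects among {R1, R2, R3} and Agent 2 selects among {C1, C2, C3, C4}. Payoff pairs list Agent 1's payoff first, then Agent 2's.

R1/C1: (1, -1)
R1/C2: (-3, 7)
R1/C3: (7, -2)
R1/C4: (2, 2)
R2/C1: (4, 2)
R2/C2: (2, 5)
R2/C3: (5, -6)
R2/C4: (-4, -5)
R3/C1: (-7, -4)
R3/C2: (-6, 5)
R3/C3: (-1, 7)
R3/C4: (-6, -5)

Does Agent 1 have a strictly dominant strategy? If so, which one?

Check whether one of Agent 1's strategies beats all alternatives regardless of what the opponent does.
R1 is not dominant: against C1, R2 gives 4 > 1.
R2 is not dominant: against C3, R1 gives 7 > 5.
R3 is not dominant: against C1, R1 gives 1 > -7.
No single strategy is best against every opponent action.

None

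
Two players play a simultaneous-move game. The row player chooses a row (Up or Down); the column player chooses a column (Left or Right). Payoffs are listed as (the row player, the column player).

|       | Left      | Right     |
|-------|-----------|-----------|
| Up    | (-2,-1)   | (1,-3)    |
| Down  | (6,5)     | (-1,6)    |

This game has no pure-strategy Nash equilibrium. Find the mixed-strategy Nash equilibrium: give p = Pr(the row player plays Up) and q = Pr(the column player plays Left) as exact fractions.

In a mixed NE each player is indifferent between their pure strategies, so the opponent's mix sets the indifference.
The column player indifferent between Left and Right: p·(-1) + (1−p)·5 = p·(-3) + (1−p)·6 ⟹ 5 + (-6)p = 6 + (-9)p ⟹ p = 1/3.
The row player indifferent between Up and Down: q·(-2) + (1−q)·1 = q·6 + (1−q)·(-1) ⟹ 1 + (-3)q = (-1) + 7q ⟹ q = 1/5.

p = 1/3, q = 1/5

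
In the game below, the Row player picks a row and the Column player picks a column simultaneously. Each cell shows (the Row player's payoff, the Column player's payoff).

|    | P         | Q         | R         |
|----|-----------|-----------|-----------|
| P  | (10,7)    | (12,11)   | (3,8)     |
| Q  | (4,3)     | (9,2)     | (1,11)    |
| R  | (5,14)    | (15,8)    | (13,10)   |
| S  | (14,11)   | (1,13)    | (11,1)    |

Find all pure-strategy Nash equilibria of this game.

A profile is a Nash equilibrium when each player is best-responding to the other.
The Row player's best responses — vs P: S (payoff 14); vs Q: R (payoff 15); vs R: R (payoff 13).
The Column player's best responses — vs P: Q (payoff 11); vs Q: R (payoff 11); vs R: P (payoff 14); vs S: Q (payoff 13).
No cell has both players best-responding. For instance, the Row player's best reply to R is R, but against R the Column player prefers P over R.

No pure-strategy Nash equilibrium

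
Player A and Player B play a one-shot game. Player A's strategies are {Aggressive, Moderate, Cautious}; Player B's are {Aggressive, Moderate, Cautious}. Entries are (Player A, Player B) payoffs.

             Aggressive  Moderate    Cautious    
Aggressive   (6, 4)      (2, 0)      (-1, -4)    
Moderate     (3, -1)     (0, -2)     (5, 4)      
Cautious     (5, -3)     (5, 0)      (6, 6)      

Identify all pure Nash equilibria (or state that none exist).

(Aggressive, Aggressive) and (Cautious, Cautious)

A profile is a Nash equilibrium when each player is best-responding to the other.
Player A's best responses — vs Aggressive: Aggressive (payoff 6); vs Moderate: Cautious (payoff 5); vs Cautious: Cautious (payoff 6).
Player B's best responses — vs Aggressive: Aggressive (payoff 4); vs Moderate: Cautious (payoff 4); vs Cautious: Cautious (payoff 6).
Mutual best responses occur at (Aggressive, Aggressive) and (Cautious, Cautious); at each, neither player gains by switching.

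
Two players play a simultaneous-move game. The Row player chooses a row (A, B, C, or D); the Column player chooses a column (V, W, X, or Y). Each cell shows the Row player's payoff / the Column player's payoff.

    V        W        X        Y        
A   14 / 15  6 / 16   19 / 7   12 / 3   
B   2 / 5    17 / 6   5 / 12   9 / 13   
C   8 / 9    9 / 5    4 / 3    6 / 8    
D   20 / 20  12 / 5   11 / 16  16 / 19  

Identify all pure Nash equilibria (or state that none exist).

Check mutual best responses: a cell is a NE iff neither player can gain by unilaterally deviating.
The Row player's best responses — vs V: D (payoff 20); vs W: B (payoff 17); vs X: A (payoff 19); vs Y: D (payoff 16).
The Column player's best responses — vs A: W (payoff 16); vs B: Y (payoff 13); vs C: V (payoff 9); vs D: V (payoff 20).
The only mutual best response is (D, V); neither player gains by switching there.

(D, V)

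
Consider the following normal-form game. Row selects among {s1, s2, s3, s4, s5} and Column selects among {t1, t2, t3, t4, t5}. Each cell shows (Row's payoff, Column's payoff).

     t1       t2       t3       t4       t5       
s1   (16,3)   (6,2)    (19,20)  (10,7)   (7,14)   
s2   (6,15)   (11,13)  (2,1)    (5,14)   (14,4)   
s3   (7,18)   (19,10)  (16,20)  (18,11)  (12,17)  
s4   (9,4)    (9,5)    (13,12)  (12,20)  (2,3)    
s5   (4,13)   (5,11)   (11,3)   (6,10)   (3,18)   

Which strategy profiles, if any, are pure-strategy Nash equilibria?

Check mutual best responses: a cell is a NE iff neither player can gain by unilaterally deviating.
Row's best responses — vs t1: s1 (payoff 16); vs t2: s3 (payoff 19); vs t3: s1 (payoff 19); vs t4: s3 (payoff 18); vs t5: s2 (payoff 14).
Column's best responses — vs s1: t3 (payoff 20); vs s2: t1 (payoff 15); vs s3: t3 (payoff 20); vs s4: t4 (payoff 20); vs s5: t5 (payoff 18).
The only mutual best response is (s1, t3); neither player gains by switching there.

(s1, t3)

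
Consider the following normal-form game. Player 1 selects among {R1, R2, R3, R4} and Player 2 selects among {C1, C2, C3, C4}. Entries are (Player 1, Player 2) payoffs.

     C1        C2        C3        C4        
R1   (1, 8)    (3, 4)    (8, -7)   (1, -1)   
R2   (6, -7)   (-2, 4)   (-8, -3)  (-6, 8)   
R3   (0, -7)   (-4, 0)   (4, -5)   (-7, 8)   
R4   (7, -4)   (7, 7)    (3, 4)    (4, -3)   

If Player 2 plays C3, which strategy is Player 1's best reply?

With Player 2 fixed at C3, Player 1's payoffs are: R1 → 8, R2 → -8, R3 → 4, R4 → 3.
The maximum is 8, achieved by R1.

R1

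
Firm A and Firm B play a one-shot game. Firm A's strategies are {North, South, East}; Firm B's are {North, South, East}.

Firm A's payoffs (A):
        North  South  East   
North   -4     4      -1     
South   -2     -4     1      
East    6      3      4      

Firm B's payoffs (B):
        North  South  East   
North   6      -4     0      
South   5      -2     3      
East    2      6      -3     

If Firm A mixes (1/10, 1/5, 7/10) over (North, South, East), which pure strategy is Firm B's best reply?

Firm B's best reply maximizes expected payoff against the mix.
North: (1/10)·6 + (1/5)·5 + (7/10)·2 = 3
South: (1/10)·(-4) + (1/5)·(-2) + (7/10)·6 = 17/5
East: (1/10)·0 + (1/5)·3 + (7/10)·(-3) = -3/2
Highest expected payoff is 17/5, from South.

South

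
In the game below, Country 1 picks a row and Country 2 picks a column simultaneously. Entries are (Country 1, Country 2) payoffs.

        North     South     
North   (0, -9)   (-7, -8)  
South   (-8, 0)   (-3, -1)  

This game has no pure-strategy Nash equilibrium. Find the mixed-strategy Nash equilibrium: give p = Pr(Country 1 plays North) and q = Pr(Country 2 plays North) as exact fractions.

p = 1/2, q = 1/3

Each player's mixing probability is pinned down by making the *other* player indifferent.
Country 2 indifferent between North and South: p·(-9) + (1−p)·0 = p·(-8) + (1−p)·(-1) ⟹ 0 + (-9)p = (-1) + (-7)p ⟹ p = 1/2.
Country 1 indifferent between North and South: q·0 + (1−q)·(-7) = q·(-8) + (1−q)·(-3) ⟹ (-7) + 7q = (-3) + (-5)q ⟹ q = 1/3.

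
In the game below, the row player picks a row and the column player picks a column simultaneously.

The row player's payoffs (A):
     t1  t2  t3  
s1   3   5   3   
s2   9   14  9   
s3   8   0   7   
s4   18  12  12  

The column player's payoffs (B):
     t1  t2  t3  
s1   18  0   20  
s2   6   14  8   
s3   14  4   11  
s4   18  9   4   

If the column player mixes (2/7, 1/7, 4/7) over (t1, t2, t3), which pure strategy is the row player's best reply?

Compute the row player's expected payoff from each pure strategy against the given mix.
s1: (2/7)·3 + (1/7)·5 + (4/7)·3 = 23/7
s2: (2/7)·9 + (1/7)·14 + (4/7)·9 = 68/7
s3: (2/7)·8 + (1/7)·0 + (4/7)·7 = 44/7
s4: (2/7)·18 + (1/7)·12 + (4/7)·12 = 96/7
Highest expected payoff is 96/7, from s4.

s4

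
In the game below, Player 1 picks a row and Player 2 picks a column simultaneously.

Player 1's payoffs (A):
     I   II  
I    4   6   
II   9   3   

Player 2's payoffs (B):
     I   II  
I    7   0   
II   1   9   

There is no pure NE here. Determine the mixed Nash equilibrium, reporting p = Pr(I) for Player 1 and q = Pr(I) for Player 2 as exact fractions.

p = 8/15, q = 3/8

In a mixed NE each player is indifferent between their pure strategies, so the opponent's mix sets the indifference.
Player 2 indifferent between I and II: p·7 + (1−p)·1 = p·0 + (1−p)·9 ⟹ 1 + 6p = 9 + (-9)p ⟹ p = 8/15.
Player 1 indifferent between I and II: q·4 + (1−q)·6 = q·9 + (1−q)·3 ⟹ 6 + (-2)q = 3 + 6q ⟹ q = 3/8.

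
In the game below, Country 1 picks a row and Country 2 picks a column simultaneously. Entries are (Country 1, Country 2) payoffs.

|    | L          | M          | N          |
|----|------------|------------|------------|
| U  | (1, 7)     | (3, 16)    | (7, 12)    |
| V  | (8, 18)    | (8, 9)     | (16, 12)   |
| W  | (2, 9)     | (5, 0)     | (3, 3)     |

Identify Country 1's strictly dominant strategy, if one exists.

Check whether one of Country 1's strategies beats all alternatives regardless of what the opponent does.
V strictly dominates: vs L: 8 > each of {1, 2}; vs M: 8 > each of {3, 5}; vs N: 16 > each of {7, 3}.

V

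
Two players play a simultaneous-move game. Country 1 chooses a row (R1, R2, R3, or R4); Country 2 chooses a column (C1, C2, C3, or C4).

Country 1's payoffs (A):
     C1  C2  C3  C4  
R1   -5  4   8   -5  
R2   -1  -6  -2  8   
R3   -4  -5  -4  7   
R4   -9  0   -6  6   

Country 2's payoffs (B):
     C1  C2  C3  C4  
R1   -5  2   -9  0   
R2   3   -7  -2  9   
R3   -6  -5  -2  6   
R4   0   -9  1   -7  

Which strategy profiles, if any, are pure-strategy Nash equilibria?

(R1, C2) and (R2, C4)

Check mutual best responses: a cell is a NE iff neither player can gain by unilaterally deviating.
Country 1's best responses — vs C1: R2 (payoff -1); vs C2: R1 (payoff 4); vs C3: R1 (payoff 8); vs C4: R2 (payoff 8).
Country 2's best responses — vs R1: C2 (payoff 2); vs R2: C4 (payoff 9); vs R3: C4 (payoff 6); vs R4: C3 (payoff 1).
Mutual best responses occur at (R1, C2) and (R2, C4); at each, neither player gains by switching.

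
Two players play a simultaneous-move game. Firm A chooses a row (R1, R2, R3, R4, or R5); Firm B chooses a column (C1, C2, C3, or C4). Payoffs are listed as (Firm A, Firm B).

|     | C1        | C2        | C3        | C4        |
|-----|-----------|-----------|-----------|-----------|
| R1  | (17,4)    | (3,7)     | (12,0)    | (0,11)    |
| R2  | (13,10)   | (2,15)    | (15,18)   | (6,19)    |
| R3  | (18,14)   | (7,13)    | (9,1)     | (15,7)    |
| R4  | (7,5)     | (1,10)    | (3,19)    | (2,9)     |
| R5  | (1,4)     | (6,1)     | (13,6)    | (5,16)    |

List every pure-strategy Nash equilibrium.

(R3, C1)

Find each player's best response to every opponent strategy; NE are the intersections.
Firm A's best responses — vs C1: R3 (payoff 18); vs C2: R3 (payoff 7); vs C3: R2 (payoff 15); vs C4: R3 (payoff 15).
Firm B's best responses — vs R1: C4 (payoff 11); vs R2: C4 (payoff 19); vs R3: C1 (payoff 14); vs R4: C3 (payoff 19); vs R5: C4 (payoff 16).
The only mutual best response is (R3, C1); neither player gains by switching there.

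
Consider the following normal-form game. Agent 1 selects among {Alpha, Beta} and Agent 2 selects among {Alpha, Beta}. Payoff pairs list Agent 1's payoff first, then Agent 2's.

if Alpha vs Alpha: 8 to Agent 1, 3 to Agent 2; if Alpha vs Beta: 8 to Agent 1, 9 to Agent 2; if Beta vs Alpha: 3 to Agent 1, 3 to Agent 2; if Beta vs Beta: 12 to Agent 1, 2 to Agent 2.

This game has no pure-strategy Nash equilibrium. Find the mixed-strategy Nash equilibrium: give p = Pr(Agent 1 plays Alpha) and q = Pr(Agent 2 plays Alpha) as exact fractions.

p = 1/7, q = 4/9

Each player's mixing probability is pinned down by making the *other* player indifferent.
Agent 2 indifferent between Alpha and Beta: p·3 + (1−p)·3 = p·9 + (1−p)·2 ⟹ 3 + 0p = 2 + 7p ⟹ p = 1/7.
Agent 1 indifferent between Alpha and Beta: q·8 + (1−q)·8 = q·3 + (1−q)·12 ⟹ 8 + 0q = 12 + (-9)q ⟹ q = 4/9.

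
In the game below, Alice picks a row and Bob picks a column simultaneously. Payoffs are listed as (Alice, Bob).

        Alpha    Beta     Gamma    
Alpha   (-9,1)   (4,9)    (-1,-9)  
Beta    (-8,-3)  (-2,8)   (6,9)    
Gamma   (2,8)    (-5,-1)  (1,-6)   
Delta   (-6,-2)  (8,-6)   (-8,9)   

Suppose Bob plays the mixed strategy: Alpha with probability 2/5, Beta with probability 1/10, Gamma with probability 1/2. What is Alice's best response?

Gamma

Compute Alice's expected payoff from each pure strategy against the given mix.
Alpha: (2/5)·(-9) + (1/10)·4 + (1/2)·(-1) = -37/10
Beta: (2/5)·(-8) + (1/10)·(-2) + (1/2)·6 = -2/5
Gamma: (2/5)·2 + (1/10)·(-5) + (1/2)·1 = 4/5
Delta: (2/5)·(-6) + (1/10)·8 + (1/2)·(-8) = -28/5
Highest expected payoff is 4/5, from Gamma.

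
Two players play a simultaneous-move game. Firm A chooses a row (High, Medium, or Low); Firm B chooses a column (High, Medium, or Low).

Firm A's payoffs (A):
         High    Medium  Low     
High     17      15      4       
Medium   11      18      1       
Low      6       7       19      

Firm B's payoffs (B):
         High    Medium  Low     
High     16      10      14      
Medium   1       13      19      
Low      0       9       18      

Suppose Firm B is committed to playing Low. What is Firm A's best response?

Low

With Firm B fixed at Low, Firm A's payoffs are: High → 4, Medium → 1, Low → 19.
The maximum is 19, achieved by Low.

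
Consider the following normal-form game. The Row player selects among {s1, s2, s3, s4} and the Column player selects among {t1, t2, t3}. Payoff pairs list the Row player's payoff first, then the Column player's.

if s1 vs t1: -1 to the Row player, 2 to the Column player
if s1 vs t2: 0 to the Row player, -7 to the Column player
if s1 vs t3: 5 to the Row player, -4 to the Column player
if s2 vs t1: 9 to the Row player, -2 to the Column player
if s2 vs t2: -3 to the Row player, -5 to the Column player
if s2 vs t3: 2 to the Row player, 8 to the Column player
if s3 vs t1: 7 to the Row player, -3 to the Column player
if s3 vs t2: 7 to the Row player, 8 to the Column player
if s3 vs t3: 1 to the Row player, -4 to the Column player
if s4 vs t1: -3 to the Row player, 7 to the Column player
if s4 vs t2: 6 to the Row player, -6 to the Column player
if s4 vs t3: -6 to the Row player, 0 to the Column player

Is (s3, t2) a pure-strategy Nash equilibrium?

Holding the Column player at t2: the Row player gets 7 from s3, versus 0 from s1, -3 from s2, 6 from s4. No profitable deviation for the Row player.
Holding the Row player at s3: the Column player gets 8 from t2, versus -3 from t1, -4 from t3. No profitable deviation for the Column player either.

Yes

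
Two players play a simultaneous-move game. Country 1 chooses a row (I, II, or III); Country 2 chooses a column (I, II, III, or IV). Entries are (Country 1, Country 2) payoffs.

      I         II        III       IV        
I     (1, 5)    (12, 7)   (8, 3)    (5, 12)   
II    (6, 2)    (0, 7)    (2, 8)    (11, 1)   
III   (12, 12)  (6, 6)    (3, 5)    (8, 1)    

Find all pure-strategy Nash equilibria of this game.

(III, I)

Find each player's best response to every opponent strategy; NE are the intersections.
Country 1's best responses — vs I: III (payoff 12); vs II: I (payoff 12); vs III: I (payoff 8); vs IV: II (payoff 11).
Country 2's best responses — vs I: IV (payoff 12); vs II: III (payoff 8); vs III: I (payoff 12).
The only mutual best response is (III, I); neither player gains by switching there.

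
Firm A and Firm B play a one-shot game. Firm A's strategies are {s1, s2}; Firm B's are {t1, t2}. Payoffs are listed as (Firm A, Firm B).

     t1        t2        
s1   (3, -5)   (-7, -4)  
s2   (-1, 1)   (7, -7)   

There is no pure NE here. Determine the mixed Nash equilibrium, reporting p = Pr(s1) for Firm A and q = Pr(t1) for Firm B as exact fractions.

p = 8/9, q = 7/9

In a mixed NE each player is indifferent between their pure strategies, so the opponent's mix sets the indifference.
Firm B indifferent between t1 and t2: p·(-5) + (1−p)·1 = p·(-4) + (1−p)·(-7) ⟹ 1 + (-6)p = (-7) + 3p ⟹ p = 8/9.
Firm A indifferent between s1 and s2: q·3 + (1−q)·(-7) = q·(-1) + (1−q)·7 ⟹ (-7) + 10q = 7 + (-8)q ⟹ q = 7/9.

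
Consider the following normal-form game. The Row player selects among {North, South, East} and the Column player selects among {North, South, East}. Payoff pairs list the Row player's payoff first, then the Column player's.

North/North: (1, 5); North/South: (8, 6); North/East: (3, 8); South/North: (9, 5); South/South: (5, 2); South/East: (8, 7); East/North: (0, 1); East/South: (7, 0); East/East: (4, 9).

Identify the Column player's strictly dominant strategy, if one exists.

East

A strategy is strictly dominant if it gives the Column player a strictly higher payoff than every other strategy, against every choice by the opponent.
East strictly dominates: vs North: 8 > each of {5, 6}; vs South: 7 > each of {5, 2}; vs East: 9 > each of {1, 0}.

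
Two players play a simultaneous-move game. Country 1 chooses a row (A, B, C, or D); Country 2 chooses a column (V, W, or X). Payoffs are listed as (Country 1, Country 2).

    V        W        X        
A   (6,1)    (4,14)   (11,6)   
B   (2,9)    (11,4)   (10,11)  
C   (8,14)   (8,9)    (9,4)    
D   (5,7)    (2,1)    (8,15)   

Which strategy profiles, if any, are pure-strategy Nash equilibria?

(C, V)

Find each player's best response to every opponent strategy; NE are the intersections.
Country 1's best responses — vs V: C (payoff 8); vs W: B (payoff 11); vs X: A (payoff 11).
Country 2's best responses — vs A: W (payoff 14); vs B: X (payoff 11); vs C: V (payoff 14); vs D: X (payoff 15).
The only mutual best response is (C, V); neither player gains by switching there.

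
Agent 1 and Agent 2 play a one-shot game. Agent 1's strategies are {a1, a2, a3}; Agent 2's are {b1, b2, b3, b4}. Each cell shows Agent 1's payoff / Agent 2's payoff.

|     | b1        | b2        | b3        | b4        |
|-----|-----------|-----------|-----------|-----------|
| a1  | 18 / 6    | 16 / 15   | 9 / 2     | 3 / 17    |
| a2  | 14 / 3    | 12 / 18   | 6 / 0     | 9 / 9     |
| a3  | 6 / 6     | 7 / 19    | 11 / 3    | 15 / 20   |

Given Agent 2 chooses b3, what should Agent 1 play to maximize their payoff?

With Agent 2 fixed at b3, Agent 1's payoffs are: a1 → 9, a2 → 6, a3 → 11.
The maximum is 11, achieved by a3.

a3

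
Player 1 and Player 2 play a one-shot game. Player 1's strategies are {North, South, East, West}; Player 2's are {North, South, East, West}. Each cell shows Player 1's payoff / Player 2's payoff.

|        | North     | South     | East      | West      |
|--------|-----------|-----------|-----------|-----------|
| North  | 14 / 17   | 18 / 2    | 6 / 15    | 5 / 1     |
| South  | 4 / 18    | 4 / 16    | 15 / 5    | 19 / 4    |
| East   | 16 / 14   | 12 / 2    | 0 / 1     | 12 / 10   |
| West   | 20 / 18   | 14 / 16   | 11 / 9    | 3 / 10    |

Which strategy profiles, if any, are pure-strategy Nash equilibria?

A profile is a Nash equilibrium when each player is best-responding to the other.
Player 1's best responses — vs North: West (payoff 20); vs South: North (payoff 18); vs East: South (payoff 15); vs West: South (payoff 19).
Player 2's best responses — vs North: North (payoff 17); vs South: North (payoff 18); vs East: North (payoff 14); vs West: North (payoff 18).
The only mutual best response is (West, North); neither player gains by switching there.

(West, North)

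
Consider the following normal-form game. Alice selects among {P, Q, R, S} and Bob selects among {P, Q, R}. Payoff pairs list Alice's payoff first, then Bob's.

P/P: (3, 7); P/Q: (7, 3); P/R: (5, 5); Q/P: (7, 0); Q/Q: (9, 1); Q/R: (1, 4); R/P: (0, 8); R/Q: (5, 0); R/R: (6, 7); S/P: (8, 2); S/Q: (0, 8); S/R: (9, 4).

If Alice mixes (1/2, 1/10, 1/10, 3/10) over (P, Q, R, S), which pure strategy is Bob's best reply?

Bob's best reply maximizes expected payoff against the mix.
P: (1/2)·7 + (1/10)·0 + (1/10)·8 + (3/10)·2 = 49/10
Q: (1/2)·3 + (1/10)·1 + (1/10)·0 + (3/10)·8 = 4
R: (1/2)·5 + (1/10)·4 + (1/10)·7 + (3/10)·4 = 24/5
Highest expected payoff is 49/10, from P.

P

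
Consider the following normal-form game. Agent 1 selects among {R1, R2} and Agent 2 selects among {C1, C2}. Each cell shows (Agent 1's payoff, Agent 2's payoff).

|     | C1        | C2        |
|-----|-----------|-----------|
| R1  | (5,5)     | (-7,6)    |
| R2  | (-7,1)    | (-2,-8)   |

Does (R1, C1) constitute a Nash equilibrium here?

No

Holding Agent 2 at C1: Agent 1 gets 5 from R1, versus -7 from R2. No profitable deviation for Agent 1.
Holding Agent 1 at R1: Agent 2 gets 5 from C1 but could get 6 by switching to C2. Agent 2 has a profitable deviation.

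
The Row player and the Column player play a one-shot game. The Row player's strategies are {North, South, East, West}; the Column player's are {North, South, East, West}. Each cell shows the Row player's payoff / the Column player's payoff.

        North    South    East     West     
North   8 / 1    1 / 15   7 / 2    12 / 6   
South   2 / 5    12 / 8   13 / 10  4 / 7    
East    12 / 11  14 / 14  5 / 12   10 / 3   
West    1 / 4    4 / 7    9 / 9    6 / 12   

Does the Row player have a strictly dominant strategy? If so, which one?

A strategy is strictly dominant if it gives the Row player a strictly higher payoff than every other strategy, against every choice by the opponent.
North is not dominant: against North, East gives 12 > 8.
South is not dominant: against North, North gives 8 > 2.
East is not dominant: against East, North gives 7 > 5.
West is not dominant: against North, North gives 8 > 1.
No single strategy is best against every opponent action.

No strictly dominant strategy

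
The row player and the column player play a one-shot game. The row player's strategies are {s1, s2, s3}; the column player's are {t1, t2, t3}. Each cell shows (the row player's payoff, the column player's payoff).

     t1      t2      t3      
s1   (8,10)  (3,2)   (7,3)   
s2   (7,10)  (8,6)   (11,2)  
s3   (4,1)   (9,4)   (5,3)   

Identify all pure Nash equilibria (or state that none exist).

Check mutual best responses: a cell is a NE iff neither player can gain by unilaterally deviating.
The row player's best responses — vs t1: s1 (payoff 8); vs t2: s3 (payoff 9); vs t3: s2 (payoff 11).
The column player's best responses — vs s1: t1 (payoff 10); vs s2: t1 (payoff 10); vs s3: t2 (payoff 4).
Mutual best responses occur at (s1, t1) and (s3, t2); at each, neither player gains by switching.

(s1, t1) and (s3, t2)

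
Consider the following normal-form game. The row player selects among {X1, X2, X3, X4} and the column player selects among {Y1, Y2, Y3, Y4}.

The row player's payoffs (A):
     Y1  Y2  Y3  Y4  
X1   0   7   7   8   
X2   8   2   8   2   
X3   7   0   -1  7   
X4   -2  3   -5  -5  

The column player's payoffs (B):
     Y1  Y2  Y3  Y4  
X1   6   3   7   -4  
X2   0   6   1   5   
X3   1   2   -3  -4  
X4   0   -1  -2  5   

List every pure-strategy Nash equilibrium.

No pure-strategy Nash equilibrium

Check mutual best responses: a cell is a NE iff neither player can gain by unilaterally deviating.
The row player's best responses — vs Y1: X2 (payoff 8); vs Y2: X1 (payoff 7); vs Y3: X2 (payoff 8); vs Y4: X1 (payoff 8).
The column player's best responses — vs X1: Y3 (payoff 7); vs X2: Y2 (payoff 6); vs X3: Y2 (payoff 2); vs X4: Y4 (payoff 5).
No cell has both players best-responding. For instance, the row player's best reply to Y4 is X1, but against X1 the column player prefers Y3 over Y4.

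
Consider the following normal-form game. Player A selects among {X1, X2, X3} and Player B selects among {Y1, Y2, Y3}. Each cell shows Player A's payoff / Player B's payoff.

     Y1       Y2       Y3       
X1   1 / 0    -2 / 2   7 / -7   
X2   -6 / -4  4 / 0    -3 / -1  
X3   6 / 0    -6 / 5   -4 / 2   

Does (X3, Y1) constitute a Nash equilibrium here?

Holding Player B at Y1: Player A gets 6 from X3, versus 1 from X1, -6 from X2. No profitable deviation for Player A.
Holding Player A at X3: Player B gets 0 from Y1 but could get 5 by switching to Y2. Player B has a profitable deviation.

No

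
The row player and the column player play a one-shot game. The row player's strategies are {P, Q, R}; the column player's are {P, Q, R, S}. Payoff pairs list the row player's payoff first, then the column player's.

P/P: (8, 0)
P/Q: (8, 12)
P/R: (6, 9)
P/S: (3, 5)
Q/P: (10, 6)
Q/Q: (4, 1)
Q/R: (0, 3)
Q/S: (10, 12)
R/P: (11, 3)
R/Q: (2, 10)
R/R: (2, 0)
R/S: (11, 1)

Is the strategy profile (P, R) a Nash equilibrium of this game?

No

Holding the column player at R: the row player gets 6 from P, versus 0 from Q, 2 from R. No profitable deviation for the row player.
Holding the row player at P: the column player gets 9 from R but could get 12 by switching to Q. The column player has a profitable deviation.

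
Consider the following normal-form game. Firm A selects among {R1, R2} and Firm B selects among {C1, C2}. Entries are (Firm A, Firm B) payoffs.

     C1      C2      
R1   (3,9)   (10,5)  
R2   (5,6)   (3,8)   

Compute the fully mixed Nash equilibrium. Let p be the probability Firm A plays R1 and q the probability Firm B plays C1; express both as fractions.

Each player's mixing probability is pinned down by making the *other* player indifferent.
Firm B indifferent between C1 and C2: p·9 + (1−p)·6 = p·5 + (1−p)·8 ⟹ 6 + 3p = 8 + (-3)p ⟹ p = 1/3.
Firm A indifferent between R1 and R2: q·3 + (1−q)·10 = q·5 + (1−q)·3 ⟹ 10 + (-7)q = 3 + 2q ⟹ q = 7/9.

p = 1/3, q = 7/9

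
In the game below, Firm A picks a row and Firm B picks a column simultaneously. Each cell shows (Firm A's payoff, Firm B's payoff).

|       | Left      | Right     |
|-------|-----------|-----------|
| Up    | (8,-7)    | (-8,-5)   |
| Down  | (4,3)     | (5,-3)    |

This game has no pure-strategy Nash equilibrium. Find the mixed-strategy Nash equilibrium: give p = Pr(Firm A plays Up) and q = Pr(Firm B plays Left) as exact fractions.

p = 3/4, q = 13/17

In a mixed NE each player is indifferent between their pure strategies, so the opponent's mix sets the indifference.
Firm B indifferent between Left and Right: p·(-7) + (1−p)·3 = p·(-5) + (1−p)·(-3) ⟹ 3 + (-10)p = (-3) + (-2)p ⟹ p = 3/4.
Firm A indifferent between Up and Down: q·8 + (1−q)·(-8) = q·4 + (1−q)·5 ⟹ (-8) + 16q = 5 + (-1)q ⟹ q = 13/17.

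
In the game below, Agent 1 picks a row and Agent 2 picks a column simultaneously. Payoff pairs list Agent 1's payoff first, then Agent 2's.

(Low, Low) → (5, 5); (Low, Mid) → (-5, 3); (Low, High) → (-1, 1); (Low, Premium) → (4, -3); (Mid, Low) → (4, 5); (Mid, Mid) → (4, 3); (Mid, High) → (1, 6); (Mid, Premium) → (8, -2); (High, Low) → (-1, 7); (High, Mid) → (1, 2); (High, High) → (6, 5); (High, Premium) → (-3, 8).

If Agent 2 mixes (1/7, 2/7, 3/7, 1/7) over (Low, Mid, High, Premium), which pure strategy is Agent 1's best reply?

Mid

Compute Agent 1's expected payoff from each pure strategy against the given mix.
Low: (1/7)·5 + (2/7)·(-5) + (3/7)·(-1) + (1/7)·4 = -4/7
Mid: (1/7)·4 + (2/7)·4 + (3/7)·1 + (1/7)·8 = 23/7
High: (1/7)·(-1) + (2/7)·1 + (3/7)·6 + (1/7)·(-3) = 16/7
Highest expected payoff is 23/7, from Mid.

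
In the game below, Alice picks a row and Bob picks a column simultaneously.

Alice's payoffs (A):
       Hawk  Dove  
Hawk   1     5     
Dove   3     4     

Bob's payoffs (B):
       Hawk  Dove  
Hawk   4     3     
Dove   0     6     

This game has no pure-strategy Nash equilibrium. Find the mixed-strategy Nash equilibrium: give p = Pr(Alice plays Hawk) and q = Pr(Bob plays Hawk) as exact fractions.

In a mixed NE each player is indifferent between their pure strategies, so the opponent's mix sets the indifference.
Bob indifferent between Hawk and Dove: p·4 + (1−p)·0 = p·3 + (1−p)·6 ⟹ 0 + 4p = 6 + (-3)p ⟹ p = 6/7.
Alice indifferent between Hawk and Dove: q·1 + (1−q)·5 = q·3 + (1−q)·4 ⟹ 5 + (-4)q = 4 + (-1)q ⟹ q = 1/3.

p = 6/7, q = 1/3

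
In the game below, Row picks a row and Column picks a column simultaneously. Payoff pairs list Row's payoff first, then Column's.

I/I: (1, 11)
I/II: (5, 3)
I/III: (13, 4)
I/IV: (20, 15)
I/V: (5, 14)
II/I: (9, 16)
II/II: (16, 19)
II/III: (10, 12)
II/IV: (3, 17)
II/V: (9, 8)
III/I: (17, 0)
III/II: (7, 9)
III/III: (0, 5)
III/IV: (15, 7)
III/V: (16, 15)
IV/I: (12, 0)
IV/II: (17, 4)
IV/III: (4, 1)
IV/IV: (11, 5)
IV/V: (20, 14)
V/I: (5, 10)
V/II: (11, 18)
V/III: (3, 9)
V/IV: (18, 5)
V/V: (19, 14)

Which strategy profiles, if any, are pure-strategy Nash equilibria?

Find each player's best response to every opponent strategy; NE are the intersections.
Row's best responses — vs I: III (payoff 17); vs II: IV (payoff 17); vs III: I (payoff 13); vs IV: I (payoff 20); vs V: IV (payoff 20).
Column's best responses — vs I: IV (payoff 15); vs II: II (payoff 19); vs III: V (payoff 15); vs IV: V (payoff 14); vs V: II (payoff 18).
Mutual best responses occur at (I, IV) and (IV, V); at each, neither player gains by switching.

(I, IV) and (IV, V)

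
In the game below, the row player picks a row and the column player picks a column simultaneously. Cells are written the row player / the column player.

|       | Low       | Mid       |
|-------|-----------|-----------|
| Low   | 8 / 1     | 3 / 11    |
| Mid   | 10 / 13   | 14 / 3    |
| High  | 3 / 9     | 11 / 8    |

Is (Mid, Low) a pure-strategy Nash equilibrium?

Yes

Holding the column player at Low: the row player gets 10 from Mid, versus 8 from Low, 3 from High. No profitable deviation for the row player.
Holding the row player at Mid: the column player gets 13 from Low, versus 3 from Mid. No profitable deviation for the column player either.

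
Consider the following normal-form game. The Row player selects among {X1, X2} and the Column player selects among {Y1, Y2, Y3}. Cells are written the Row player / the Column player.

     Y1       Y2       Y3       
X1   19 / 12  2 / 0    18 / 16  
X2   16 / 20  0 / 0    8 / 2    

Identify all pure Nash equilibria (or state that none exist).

(X1, Y3)

Check mutual best responses: a cell is a NE iff neither player can gain by unilaterally deviating.
The Row player's best responses — vs Y1: X1 (payoff 19); vs Y2: X1 (payoff 2); vs Y3: X1 (payoff 18).
The Column player's best responses — vs X1: Y3 (payoff 16); vs X2: Y1 (payoff 20).
The only mutual best response is (X1, Y3); neither player gains by switching there.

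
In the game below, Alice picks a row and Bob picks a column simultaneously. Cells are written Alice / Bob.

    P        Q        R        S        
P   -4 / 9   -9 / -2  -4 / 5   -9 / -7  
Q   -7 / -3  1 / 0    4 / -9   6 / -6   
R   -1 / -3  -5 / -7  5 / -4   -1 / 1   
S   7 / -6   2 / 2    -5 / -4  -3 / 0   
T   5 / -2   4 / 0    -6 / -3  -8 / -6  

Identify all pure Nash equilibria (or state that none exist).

(T, Q)

Check mutual best responses: a cell is a NE iff neither player can gain by unilaterally deviating.
Alice's best responses — vs P: S (payoff 7); vs Q: T (payoff 4); vs R: R (payoff 5); vs S: Q (payoff 6).
Bob's best responses — vs P: P (payoff 9); vs Q: Q (payoff 0); vs R: S (payoff 1); vs S: Q (payoff 2); vs T: Q (payoff 0).
The only mutual best response is (T, Q); neither player gains by switching there.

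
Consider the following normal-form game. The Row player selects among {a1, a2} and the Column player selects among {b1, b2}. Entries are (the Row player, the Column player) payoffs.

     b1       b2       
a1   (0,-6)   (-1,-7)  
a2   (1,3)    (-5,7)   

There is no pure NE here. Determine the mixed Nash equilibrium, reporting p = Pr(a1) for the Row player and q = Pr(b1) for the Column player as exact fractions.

Each player's mixing probability is pinned down by making the *other* player indifferent.
The Column player indifferent between b1 and b2: p·(-6) + (1−p)·3 = p·(-7) + (1−p)·7 ⟹ 3 + (-9)p = 7 + (-14)p ⟹ p = 4/5.
The Row player indifferent between a1 and a2: q·0 + (1−q)·(-1) = q·1 + (1−q)·(-5) ⟹ (-1) + 1q = (-5) + 6q ⟹ q = 4/5.

p = 4/5, q = 4/5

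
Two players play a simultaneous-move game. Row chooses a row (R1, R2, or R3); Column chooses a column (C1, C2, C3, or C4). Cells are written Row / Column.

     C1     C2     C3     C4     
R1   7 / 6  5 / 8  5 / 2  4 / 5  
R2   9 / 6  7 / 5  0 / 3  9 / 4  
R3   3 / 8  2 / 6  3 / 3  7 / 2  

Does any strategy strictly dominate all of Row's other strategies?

A strategy is strictly dominant if it gives Row a strictly higher payoff than every other strategy, against every choice by the opponent.
R1 is not dominant: against C1, R2 gives 9 > 7.
R2 is not dominant: against C3, R1 gives 5 > 0.
R3 is not dominant: against C1, R1 gives 7 > 3.
No single strategy is best against every opponent action.

None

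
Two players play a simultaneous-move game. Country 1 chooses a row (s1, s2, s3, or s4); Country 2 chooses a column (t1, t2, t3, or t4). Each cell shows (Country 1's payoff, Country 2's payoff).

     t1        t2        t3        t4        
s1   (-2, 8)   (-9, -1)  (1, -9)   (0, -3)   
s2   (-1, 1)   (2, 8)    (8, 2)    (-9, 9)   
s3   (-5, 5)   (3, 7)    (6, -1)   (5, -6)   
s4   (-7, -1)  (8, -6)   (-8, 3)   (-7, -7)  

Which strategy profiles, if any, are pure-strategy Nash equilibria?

No pure-strategy Nash equilibrium

Find each player's best response to every opponent strategy; NE are the intersections.
Country 1's best responses — vs t1: s2 (payoff -1); vs t2: s4 (payoff 8); vs t3: s2 (payoff 8); vs t4: s3 (payoff 5).
Country 2's best responses — vs s1: t1 (payoff 8); vs s2: t4 (payoff 9); vs s3: t2 (payoff 7); vs s4: t3 (payoff 3).
No cell has both players best-responding. For instance, Country 1's best reply to t1 is s2, but against s2 Country 2 prefers t4 over t1.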